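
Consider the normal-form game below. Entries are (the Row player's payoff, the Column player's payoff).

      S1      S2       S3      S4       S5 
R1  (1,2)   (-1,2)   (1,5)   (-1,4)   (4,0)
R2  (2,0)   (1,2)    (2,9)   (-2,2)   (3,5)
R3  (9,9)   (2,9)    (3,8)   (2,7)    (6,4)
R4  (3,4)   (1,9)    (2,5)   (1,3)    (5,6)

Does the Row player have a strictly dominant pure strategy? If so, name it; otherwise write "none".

R3 vs R1: S1: 9>1, S2: 2>-1, S3: 3>1, S4: 2>-1, S5: 6>4.
R3 vs R2: S1: 9>2, S2: 2>1, S3: 3>2, S4: 2>-2, S5: 6>3.
R3 vs R4: S1: 9>3, S2: 2>1, S3: 3>2, S4: 2>1, S5: 6>5.
R3 strictly beats every other strategy against every opponent action, so it is strictly dominant.

R3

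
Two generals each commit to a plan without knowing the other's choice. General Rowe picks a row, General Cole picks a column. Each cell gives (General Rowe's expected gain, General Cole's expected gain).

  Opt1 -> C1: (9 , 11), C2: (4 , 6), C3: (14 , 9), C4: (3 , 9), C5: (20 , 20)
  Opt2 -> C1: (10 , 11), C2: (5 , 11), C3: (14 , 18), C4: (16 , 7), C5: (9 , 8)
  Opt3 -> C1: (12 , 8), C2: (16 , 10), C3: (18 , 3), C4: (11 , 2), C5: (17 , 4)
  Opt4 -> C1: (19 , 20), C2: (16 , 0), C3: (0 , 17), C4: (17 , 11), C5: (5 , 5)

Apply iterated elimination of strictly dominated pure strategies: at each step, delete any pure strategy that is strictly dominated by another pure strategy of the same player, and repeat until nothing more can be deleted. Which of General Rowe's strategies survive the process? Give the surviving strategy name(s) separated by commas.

For General Cole, C1 strictly dominates C4 on the remaining rows (Opt1: 11>9, Opt2: 11>7, Opt3: 8>2, Opt4: 20>11); eliminate C4.
For General Rowe, Opt3 strictly dominates Opt2 on the remaining columns (C1: 12>10, C2: 16>5, C3: 18>14, C5: 17>9); eliminate Opt2.
Column C3 is eliminated: C1 beats it against every remaining row (Opt1: 11>9, Opt3: 8>3, Opt4: 20>17).
Among the remaining strategies, none is strictly dominated by another pure strategy of the same player, so the elimination stops.
Surviving strategies — General Rowe: {Opt1, Opt3, Opt4}; General Cole: {C1, C2, C5}.

Opt1, Opt3, Opt4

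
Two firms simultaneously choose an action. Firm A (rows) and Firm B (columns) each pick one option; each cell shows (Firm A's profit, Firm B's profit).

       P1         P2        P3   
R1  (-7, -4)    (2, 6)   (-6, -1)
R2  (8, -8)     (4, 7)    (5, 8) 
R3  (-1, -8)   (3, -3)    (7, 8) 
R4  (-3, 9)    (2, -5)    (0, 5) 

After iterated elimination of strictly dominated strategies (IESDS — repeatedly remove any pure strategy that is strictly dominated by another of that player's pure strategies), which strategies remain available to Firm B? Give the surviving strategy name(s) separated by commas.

For Firm A, R2 strictly dominates R1 on the remaining columns (P1: 8>-7, P2: 4>2, P3: 5>-6); eliminate R1.
Firm A's strategy R4 is strictly dominated by R2 (P1: 8>-3, P2: 4>2, P3: 5>0) and is removed.
For Firm B, P2 strictly dominates P1 on the remaining rows (R2: 7>-8, R3: -3>-8); eliminate P1.
Column P2 is eliminated: P3 beats it against every remaining row (R2: 8>7, R3: 8>-3).
Firm A's strategy R2 is strictly dominated by R3 (P3: 7>5) and is removed.
Among the remaining strategies, none is strictly dominated by another pure strategy of the same player, so the elimination stops.
Surviving strategies — Firm A: {R3}; Firm B: {P3}.

P3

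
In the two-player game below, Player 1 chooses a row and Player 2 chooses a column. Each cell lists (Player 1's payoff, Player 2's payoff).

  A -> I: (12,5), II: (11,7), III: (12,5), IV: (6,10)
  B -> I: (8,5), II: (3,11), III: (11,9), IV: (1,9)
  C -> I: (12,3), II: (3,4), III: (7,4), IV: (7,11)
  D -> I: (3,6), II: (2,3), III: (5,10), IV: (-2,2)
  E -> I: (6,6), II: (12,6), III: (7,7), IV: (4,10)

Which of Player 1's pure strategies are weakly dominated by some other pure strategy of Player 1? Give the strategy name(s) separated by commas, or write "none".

A: no other strategy beats it everywhere (B at I (12>8); C at II (11>3); D at I (12>3); E at I (12>6)).
B is weakly dominated by A (I: 12>8, II: 11>3, III: 12>11, IV: 6>1).
Nothing dominates C: A at IV (7>6); B at I (12>8); D at I (12>3); E at I (12>6).
D is weakly dominated by A (I: 12>3, II: 11>2, III: 12>5, IV: 6>-2).
Nothing dominates E: A at II (12>11); B at II (12>3); C at II (12>3); D at I (6>3).

B, D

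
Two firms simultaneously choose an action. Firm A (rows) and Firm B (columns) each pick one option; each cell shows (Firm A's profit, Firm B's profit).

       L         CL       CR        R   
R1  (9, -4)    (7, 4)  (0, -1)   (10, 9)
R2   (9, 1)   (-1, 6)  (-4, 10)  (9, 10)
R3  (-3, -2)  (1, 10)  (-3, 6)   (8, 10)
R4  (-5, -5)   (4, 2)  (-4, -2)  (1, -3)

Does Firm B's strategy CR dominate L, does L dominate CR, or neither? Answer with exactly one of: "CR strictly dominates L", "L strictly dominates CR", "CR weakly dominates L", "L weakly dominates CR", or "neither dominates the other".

CR's payoffs vs L's, by Firm A's action — R1: -1>-4, R2: 10>1, R3: 6>-2, R4: -2>-5.
CR gives a strictly higher payoff against each opponent action, so CR strictly dominates L.

CR strictly dominates L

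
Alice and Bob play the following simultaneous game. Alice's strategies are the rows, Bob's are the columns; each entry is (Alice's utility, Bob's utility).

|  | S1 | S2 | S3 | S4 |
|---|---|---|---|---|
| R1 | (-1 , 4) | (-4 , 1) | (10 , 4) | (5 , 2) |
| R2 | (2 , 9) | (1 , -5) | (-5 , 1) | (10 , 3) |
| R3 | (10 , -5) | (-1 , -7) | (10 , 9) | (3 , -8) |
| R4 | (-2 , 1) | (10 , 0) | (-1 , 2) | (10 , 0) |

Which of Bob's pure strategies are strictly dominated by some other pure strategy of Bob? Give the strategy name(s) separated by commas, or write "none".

S2, S4

S1: no other strategy beats it everywhere (S2 at R1 (4>1); S3 at R1 (4=4); S4 at R1 (4>2)).
S2: dominated, since S1 does at least as well everywhere (R1: 4>1, R2: 9>-5, R3: -5>-7, R4: 1>0).
S3: no other strategy beats it everywhere (S1 at R1 (4=4); S2 at R1 (4>1); S4 at R1 (4>2)).
S1 strictly dominates S4 — R1: 4>2, R2: 9>3, R3: -5>-8, R4: 1>0.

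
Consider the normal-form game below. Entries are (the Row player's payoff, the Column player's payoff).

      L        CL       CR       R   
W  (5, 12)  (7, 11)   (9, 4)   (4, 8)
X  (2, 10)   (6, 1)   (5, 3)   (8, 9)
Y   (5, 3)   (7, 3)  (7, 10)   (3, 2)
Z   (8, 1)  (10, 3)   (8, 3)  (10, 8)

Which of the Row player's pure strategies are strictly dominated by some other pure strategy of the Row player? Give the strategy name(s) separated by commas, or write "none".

X, Y

W is not dominated — it holds its own against X at L (5>2); Y at L (5=5); Z at CR (9>8).
X: dominated, since Z does at least as well everywhere (L: 8>2, CL: 10>6, CR: 8>5, R: 10>8).
Z strictly dominates Y — L: 8>5, CL: 10>7, CR: 8>7, R: 10>3.
Nothing dominates Z: W at L (8>5); X at L (8>2); Y at L (8>5).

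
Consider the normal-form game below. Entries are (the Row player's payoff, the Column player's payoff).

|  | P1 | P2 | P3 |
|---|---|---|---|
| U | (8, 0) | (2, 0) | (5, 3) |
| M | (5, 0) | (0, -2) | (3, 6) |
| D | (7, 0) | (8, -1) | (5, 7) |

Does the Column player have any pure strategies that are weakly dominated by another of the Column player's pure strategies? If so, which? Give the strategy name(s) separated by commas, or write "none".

P1, P2

P3 weakly dominates P1 — U: 3>0, M: 6>0, D: 7>0.
P2 is weakly dominated by P1 (U: 0=0, M: 0>-2, D: 0>-1).
P3 is not dominated — it holds its own against P1 at U (3>0); P2 at U (3>0).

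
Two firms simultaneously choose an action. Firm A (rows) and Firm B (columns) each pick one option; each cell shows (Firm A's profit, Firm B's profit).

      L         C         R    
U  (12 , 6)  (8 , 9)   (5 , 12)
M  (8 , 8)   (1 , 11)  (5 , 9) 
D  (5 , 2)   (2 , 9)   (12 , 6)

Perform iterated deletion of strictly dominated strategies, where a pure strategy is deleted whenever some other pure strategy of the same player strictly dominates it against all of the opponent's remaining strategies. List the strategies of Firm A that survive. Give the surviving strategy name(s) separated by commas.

Firm B's strategy L is strictly dominated by C (U: 9>6, M: 11>8, D: 9>2) and is removed.
For Firm A, D strictly dominates M on the remaining columns (C: 2>1, R: 12>5); eliminate M.
Among the remaining strategies, none is strictly dominated by another pure strategy of the same player, so the elimination stops.
Surviving strategies — Firm A: {U, D}; Firm B: {C, R}.

U, D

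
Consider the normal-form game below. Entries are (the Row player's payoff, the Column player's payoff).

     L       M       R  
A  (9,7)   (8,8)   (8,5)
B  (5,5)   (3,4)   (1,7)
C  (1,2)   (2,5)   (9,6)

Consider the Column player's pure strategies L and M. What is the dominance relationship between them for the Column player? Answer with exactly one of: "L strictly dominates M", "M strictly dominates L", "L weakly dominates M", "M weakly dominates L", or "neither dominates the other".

neither dominates the other

L's payoffs vs M's, by the Row player's action — A: 7<8, B: 5>4, C: 2<5.
L does better at B but worse at A, C; neither strategy dominates the other.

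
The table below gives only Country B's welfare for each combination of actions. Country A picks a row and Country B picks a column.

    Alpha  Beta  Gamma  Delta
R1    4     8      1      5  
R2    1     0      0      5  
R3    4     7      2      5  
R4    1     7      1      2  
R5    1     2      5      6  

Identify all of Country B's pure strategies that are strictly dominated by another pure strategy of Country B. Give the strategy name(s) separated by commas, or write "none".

Alpha, Gamma

Delta strictly dominates Alpha — R1: 5>4, R2: 5>1, R3: 5>4, R4: 2>1, R5: 6>1.
Beta: no other strategy beats it everywhere (Alpha at R1 (8>4); Gamma at R1 (8>1); Delta at R1 (8>5)).
Delta strictly dominates Gamma — R1: 5>1, R2: 5>0, R3: 5>2, R4: 2>1, R5: 6>5.
Nothing dominates Delta: Alpha at R1 (5>4); Beta at R2 (5>0); Gamma at R1 (5>1).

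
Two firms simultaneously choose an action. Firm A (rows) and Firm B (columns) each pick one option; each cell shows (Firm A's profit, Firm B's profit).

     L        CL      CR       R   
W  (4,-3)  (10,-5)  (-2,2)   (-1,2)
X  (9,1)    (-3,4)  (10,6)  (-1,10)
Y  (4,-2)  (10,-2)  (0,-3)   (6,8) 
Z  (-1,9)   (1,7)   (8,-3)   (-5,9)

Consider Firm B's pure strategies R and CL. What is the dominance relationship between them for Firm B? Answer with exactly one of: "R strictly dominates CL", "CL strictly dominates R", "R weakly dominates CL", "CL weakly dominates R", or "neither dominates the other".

Compare R to CL across every action of Firm A: W: 2>-5, X: 10>4, Y: 8>-2, Z: 9>7.
R gives a strictly higher payoff against every action of Firm A, so R strictly dominates CL.

R strictly dominates CL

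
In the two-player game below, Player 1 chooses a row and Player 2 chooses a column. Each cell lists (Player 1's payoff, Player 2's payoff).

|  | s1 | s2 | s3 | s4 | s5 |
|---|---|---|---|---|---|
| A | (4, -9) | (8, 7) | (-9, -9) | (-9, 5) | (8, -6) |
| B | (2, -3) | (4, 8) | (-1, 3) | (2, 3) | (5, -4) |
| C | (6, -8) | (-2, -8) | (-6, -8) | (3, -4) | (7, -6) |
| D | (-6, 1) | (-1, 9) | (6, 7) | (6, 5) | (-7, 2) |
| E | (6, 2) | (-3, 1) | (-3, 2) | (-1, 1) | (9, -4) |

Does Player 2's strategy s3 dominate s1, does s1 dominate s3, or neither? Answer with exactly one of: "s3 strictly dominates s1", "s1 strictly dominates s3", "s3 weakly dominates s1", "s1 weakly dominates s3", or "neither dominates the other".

s3 weakly dominates s1

Compare s3 to s1 across each opponent action: A: -9=-9, B: 3>-3, C: -8=-8, D: 7>1, E: 2=2.
s3 is at least as good everywhere and strictly better somewhere (tied only at A, C, E), so s3 weakly but not strictly dominates s1.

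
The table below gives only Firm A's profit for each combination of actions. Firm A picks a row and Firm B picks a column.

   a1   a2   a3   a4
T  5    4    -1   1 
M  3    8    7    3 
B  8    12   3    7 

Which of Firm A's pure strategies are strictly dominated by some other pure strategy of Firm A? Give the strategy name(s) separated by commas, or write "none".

T is strictly dominated by B (a1: 8>5, a2: 12>4, a3: 3>-1, a4: 7>1).
M: no other strategy beats it everywhere (T at a2 (8>4); B at a3 (7>3)).
B: no other strategy beats it everywhere (T at a1 (8>5); M at a1 (8>3)).

T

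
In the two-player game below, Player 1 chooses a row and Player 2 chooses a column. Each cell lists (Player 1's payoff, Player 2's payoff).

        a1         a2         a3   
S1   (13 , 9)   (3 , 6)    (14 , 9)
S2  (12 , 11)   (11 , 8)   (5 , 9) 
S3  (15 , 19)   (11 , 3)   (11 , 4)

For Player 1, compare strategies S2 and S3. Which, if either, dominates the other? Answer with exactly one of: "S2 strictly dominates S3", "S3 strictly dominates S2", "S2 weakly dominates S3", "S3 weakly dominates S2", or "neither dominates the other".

S2's payoffs vs S3's, by Player 2's action — a1: 12<15, a2: 11=11, a3: 5<11.
S3 is at least as good everywhere and strictly better somewhere (tied at a2), so S3 weakly dominates S2.

S3 weakly dominates S2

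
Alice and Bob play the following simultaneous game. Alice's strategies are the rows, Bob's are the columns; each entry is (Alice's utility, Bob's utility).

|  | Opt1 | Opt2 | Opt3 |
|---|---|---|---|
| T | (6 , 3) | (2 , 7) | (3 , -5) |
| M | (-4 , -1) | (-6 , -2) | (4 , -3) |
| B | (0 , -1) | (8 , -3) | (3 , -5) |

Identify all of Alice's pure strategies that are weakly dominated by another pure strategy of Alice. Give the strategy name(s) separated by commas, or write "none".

none

Nothing dominates T: M at Opt1 (6>-4); B at Opt1 (6>0).
M is not dominated — it holds its own against T at Opt3 (4>3); B at Opt3 (4>3).
B: no other strategy beats it everywhere (T at Opt2 (8>2); M at Opt1 (0>-4)).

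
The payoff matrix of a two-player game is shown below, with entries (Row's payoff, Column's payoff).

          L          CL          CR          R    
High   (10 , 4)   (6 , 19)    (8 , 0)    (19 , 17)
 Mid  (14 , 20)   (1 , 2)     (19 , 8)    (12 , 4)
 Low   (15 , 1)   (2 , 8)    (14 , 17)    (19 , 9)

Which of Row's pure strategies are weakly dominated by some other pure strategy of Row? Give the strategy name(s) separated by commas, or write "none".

none

High: no other strategy beats it everywhere (Mid at CL (6>1); Low at CL (6>2)).
Mid: no other strategy beats it everywhere (High at L (14>10); Low at CR (19>14)).
Low: no other strategy beats it everywhere (High at L (15>10); Mid at L (15>14)).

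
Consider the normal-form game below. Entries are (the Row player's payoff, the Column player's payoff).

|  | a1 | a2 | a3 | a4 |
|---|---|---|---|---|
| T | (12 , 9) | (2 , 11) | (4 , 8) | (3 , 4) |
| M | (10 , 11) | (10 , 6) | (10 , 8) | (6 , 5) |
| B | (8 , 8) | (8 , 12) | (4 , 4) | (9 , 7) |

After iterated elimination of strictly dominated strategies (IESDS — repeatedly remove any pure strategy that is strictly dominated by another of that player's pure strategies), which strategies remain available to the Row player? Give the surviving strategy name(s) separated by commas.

The Column player's strategy a3 is strictly dominated by a1 (T: 9>8, M: 11>8, B: 8>4) and is removed.
The Column player's strategy a4 is strictly dominated by a1 (T: 9>4, M: 11>5, B: 8>7) and is removed.
Row B is eliminated: M beats it against every remaining column (a1: 10>8, a2: 10>8).
Among the remaining strategies, none is strictly dominated by another pure strategy of the same player, so the elimination stops.
Surviving strategies — the Row player: {T, M}; the Column player: {a1, a2}.

T, M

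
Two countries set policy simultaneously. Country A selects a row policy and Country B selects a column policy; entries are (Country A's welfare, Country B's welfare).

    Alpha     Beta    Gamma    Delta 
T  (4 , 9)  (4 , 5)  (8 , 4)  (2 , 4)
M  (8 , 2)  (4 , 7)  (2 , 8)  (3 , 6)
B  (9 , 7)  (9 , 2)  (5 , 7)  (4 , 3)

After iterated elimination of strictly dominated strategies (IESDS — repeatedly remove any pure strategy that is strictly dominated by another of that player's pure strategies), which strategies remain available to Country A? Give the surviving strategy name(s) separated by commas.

For Country A, B strictly dominates M on the remaining columns (Alpha: 9>8, Beta: 9>4, Gamma: 5>2, Delta: 4>3); eliminate M.
For Country B, Alpha strictly dominates Beta on the remaining rows (T: 9>5, B: 7>2); eliminate Beta.
Country B's strategy Delta is strictly dominated by Alpha (T: 9>4, B: 7>3) and is removed.
Among the remaining strategies, none is strictly dominated by another pure strategy of the same player, so the elimination stops.
Surviving strategies — Country A: {T, B}; Country B: {Alpha, Gamma}.

T, B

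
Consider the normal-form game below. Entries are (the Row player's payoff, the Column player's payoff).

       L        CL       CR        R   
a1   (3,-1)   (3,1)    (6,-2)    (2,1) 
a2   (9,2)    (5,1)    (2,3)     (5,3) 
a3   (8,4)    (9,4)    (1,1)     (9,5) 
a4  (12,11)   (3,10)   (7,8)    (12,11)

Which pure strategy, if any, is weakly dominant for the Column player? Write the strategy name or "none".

R

R vs L: a1: 1>-1, a2: 3>2, a3: 5>4, a4: 11=11.
R vs CL: a1: 1=1, a2: 3>1, a3: 5>4, a4: 11>10.
R vs CR: a1: 1>-2, a2: 3=3, a3: 5>1, a4: 11>8.
R is at least as good as every other strategy against every opponent action, so it is weakly dominant.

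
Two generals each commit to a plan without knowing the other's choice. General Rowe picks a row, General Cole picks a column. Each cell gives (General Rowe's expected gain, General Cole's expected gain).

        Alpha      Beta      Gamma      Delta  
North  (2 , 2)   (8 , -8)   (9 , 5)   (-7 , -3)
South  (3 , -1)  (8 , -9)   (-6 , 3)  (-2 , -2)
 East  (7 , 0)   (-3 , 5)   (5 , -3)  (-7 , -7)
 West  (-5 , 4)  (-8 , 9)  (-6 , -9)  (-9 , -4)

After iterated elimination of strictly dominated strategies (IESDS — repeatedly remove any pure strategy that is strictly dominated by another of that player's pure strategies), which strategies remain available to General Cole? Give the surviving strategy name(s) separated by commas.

Alpha, Beta, Gamma

General Rowe's strategy West is strictly dominated by North (Alpha: 2>-5, Beta: 8>-8, Gamma: 9>-6, Delta: -7>-9) and is removed.
Column Delta is eliminated: Alpha beats it against every remaining row (North: 2>-3, South: -1>-2, East: 0>-7).
Among the remaining strategies, none is strictly dominated by another pure strategy of the same player, so the elimination stops.
Surviving strategies — General Rowe: {North, South, East}; General Cole: {Alpha, Beta, Gamma}.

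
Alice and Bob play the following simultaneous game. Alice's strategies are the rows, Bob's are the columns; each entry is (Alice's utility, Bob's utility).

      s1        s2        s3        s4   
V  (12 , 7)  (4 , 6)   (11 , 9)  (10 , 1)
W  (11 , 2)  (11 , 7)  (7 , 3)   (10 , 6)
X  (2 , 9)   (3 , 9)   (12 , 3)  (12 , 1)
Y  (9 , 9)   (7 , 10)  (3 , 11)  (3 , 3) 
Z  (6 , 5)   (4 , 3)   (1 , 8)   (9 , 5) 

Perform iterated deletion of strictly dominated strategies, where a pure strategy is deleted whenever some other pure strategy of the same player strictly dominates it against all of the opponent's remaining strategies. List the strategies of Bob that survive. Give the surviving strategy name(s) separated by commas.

Alice's strategy Y is strictly dominated by W (s1: 11>9, s2: 11>7, s3: 7>3, s4: 10>3) and is removed.
Row Z is eliminated: W beats it against every remaining column (s1: 11>6, s2: 11>4, s3: 7>1, s4: 10>9).
Column s4 is eliminated: s2 beats it against every remaining row (V: 6>1, W: 7>6, X: 9>1).
Among the remaining strategies, none is strictly dominated by another pure strategy of the same player, so the elimination stops.
Surviving strategies — Alice: {V, W, X}; Bob: {s1, s2, s3}.

s1, s2, s3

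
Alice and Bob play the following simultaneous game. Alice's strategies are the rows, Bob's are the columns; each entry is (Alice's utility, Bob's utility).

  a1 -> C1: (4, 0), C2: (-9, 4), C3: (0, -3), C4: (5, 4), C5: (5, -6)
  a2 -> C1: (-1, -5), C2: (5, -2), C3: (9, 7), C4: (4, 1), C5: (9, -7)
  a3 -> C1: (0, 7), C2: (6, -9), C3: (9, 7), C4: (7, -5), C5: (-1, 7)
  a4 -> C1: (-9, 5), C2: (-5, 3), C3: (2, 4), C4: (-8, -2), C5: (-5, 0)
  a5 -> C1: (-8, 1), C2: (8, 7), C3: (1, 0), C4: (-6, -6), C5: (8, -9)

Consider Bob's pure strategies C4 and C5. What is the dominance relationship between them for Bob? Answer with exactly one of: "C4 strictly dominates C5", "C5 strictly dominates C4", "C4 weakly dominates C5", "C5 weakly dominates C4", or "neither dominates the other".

neither dominates the other

C4's payoffs vs C5's, by Alice's action — a1: 4>-6, a2: 1>-7, a3: -5<7, a4: -2<0, a5: -6>-9.
C4 does better at a1, a2, a5 but worse at a3, a4; neither strategy dominates the other.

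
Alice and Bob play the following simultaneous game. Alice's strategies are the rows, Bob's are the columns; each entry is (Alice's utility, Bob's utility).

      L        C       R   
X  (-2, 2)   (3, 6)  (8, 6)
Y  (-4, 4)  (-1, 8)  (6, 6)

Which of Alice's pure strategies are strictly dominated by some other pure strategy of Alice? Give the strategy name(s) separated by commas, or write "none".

Y

X is not dominated — it holds its own against Y at L (-2>-4).
Y is strictly dominated by X (L: -2>-4, C: 3>-1, R: 8>6).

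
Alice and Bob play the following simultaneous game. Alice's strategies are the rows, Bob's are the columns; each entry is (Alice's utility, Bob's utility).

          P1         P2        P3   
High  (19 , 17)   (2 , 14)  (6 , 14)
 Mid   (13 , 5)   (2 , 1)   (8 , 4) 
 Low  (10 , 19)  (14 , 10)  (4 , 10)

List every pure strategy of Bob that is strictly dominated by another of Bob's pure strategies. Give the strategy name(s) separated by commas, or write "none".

P2, P3

P1: no other strategy beats it everywhere (P2 at High (17>14); P3 at High (17>14)).
P1 strictly dominates P2 — High: 17>14, Mid: 5>1, Low: 19>10.
P1 strictly dominates P3 — High: 17>14, Mid: 5>4, Low: 19>10.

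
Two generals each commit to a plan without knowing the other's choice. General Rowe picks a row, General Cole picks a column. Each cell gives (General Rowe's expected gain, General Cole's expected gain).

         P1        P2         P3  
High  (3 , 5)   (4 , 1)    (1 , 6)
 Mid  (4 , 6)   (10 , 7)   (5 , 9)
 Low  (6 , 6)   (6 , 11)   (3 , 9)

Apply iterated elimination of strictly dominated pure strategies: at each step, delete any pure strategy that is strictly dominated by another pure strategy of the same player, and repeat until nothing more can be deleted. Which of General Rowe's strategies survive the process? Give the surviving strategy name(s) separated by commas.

General Rowe's strategy High is strictly dominated by Mid (P1: 4>3, P2: 10>4, P3: 5>1) and is removed.
General Cole's strategy P1 is strictly dominated by P2 (Mid: 7>6, Low: 11>6) and is removed.
Row Low is eliminated: Mid beats it against every remaining column (P2: 10>6, P3: 5>3).
For General Cole, P3 strictly dominates P2 on the remaining rows (Mid: 9>7); eliminate P2.
Among the remaining strategies, none is strictly dominated by another pure strategy of the same player, so the elimination stops.
Surviving strategies — General Rowe: {Mid}; General Cole: {P3}.

Mid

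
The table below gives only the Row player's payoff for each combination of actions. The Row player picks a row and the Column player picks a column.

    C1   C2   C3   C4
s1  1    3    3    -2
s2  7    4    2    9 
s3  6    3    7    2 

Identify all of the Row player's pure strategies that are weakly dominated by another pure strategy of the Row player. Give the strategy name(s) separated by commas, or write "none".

s1: dominated, since s3 does at least as well everywhere (C1: 6>1, C2: 3=3, C3: 7>3, C4: 2>-2).
Nothing dominates s2: s1 at C1 (7>1); s3 at C1 (7>6).
Nothing dominates s3: s1 at C1 (6>1); s2 at C3 (7>2).

s1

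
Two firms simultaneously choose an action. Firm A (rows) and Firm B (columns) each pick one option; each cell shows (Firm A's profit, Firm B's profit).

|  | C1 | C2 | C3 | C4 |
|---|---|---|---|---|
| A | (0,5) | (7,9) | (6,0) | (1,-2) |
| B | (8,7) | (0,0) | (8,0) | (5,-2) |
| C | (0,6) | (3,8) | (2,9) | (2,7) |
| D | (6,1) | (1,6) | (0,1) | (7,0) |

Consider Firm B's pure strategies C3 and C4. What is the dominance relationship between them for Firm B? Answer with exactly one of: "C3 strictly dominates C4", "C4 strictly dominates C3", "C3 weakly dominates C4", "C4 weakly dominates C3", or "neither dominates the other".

C3 strictly dominates C4

Compare C3 to C4 across each choice by Firm A: A: 0>-2, B: 0>-2, C: 9>7, D: 1>0.
C3 gives a strictly higher payoff against each choice by Firm A, so C3 strictly dominates C4.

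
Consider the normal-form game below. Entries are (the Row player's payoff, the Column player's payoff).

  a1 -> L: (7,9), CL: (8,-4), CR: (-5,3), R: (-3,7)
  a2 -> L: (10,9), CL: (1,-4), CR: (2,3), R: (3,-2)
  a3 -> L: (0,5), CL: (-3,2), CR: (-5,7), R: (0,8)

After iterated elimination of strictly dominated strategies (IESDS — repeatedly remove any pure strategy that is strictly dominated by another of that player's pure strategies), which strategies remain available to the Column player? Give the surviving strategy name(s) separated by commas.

For the Row player, a2 strictly dominates a3 on the remaining columns (L: 10>0, CL: 1>-3, CR: 2>-5, R: 3>0); eliminate a3.
Column CL is eliminated: L beats it against every remaining row (a1: 9>-4, a2: 9>-4).
The Row player's strategy a1 is strictly dominated by a2 (L: 10>7, CR: 2>-5, R: 3>-3) and is removed.
The Column player's strategy CR is strictly dominated by L (a2: 9>3) and is removed.
For the Column player, L strictly dominates R on the remaining rows (a2: 9>-2); eliminate R.
Among the remaining strategies, none is strictly dominated by another pure strategy of the same player, so the elimination stops.
Surviving strategies — the Row player: {a2}; the Column player: {L}.

L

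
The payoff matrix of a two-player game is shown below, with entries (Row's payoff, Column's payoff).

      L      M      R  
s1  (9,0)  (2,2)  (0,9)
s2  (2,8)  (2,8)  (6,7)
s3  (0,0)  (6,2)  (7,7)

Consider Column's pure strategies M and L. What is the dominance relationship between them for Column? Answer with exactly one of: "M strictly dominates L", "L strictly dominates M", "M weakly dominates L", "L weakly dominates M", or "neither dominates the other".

M's payoffs vs L's, by Row's action — s1: 2>0, s2: 8=8, s3: 2>0.
M is at least as good everywhere and strictly better somewhere (tied only at s2), so M weakly but not strictly dominates L.

M weakly dominates L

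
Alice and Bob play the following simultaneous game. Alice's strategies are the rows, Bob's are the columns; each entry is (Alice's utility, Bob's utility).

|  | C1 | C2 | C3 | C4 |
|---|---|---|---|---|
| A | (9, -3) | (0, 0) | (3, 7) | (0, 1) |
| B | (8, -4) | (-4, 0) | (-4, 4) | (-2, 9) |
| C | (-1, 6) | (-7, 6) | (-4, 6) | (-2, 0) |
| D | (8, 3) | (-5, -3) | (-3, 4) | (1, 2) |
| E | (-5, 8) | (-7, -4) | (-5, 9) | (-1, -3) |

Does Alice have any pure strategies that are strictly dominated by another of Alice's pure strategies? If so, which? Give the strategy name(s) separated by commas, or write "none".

A is not dominated — it holds its own against B at C1 (9>8); C at C1 (9>-1); D at C1 (9>8); E at C1 (9>-5).
B: dominated, since A does at least as well everywhere (C1: 9>8, C2: 0>-4, C3: 3>-4, C4: 0>-2).
A strictly dominates C — C1: 9>-1, C2: 0>-7, C3: 3>-4, C4: 0>-2.
Nothing dominates D: A at C4 (1>0); B at C1 (8=8); C at C1 (8>-1); E at C1 (8>-5).
A strictly dominates E — C1: 9>-5, C2: 0>-7, C3: 3>-5, C4: 0>-1.

B, C, E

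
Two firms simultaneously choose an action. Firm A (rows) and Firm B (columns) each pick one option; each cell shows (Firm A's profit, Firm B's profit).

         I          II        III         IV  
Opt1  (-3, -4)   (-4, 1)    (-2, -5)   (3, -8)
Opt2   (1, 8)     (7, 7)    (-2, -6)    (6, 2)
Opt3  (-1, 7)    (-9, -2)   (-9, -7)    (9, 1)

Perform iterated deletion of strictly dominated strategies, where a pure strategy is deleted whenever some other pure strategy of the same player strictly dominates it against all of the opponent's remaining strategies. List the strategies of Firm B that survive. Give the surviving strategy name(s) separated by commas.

I

For Firm B, I strictly dominates III on the remaining rows (Opt1: -4>-5, Opt2: 8>-6, Opt3: 7>-7); eliminate III.
For Firm A, Opt2 strictly dominates Opt1 on the remaining columns (I: 1>-3, II: 7>-4, IV: 6>3); eliminate Opt1.
Column II is eliminated: I beats it against every remaining row (Opt2: 8>7, Opt3: 7>-2).
For Firm B, I strictly dominates IV on the remaining rows (Opt2: 8>2, Opt3: 7>1); eliminate IV.
Row Opt3 is eliminated: Opt2 beats it against every remaining column (I: 1>-1).
Among the remaining strategies, none is strictly dominated by another pure strategy of the same player, so the elimination stops.
Surviving strategies — Firm A: {Opt2}; Firm B: {I}.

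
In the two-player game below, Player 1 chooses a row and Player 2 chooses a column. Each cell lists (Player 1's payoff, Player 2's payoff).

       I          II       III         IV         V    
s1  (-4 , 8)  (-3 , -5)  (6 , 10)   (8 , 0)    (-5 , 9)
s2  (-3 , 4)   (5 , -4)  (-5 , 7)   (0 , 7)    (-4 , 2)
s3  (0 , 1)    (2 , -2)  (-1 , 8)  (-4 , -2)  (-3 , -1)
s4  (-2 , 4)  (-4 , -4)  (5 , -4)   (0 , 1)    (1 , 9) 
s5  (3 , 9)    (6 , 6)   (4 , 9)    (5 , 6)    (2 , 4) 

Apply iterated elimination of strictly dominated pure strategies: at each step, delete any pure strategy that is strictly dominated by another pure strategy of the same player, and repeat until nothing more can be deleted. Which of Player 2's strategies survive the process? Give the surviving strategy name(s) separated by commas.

I, III, V

Player 1's strategy s2 is strictly dominated by s5 (I: 3>-3, II: 6>5, III: 4>-5, IV: 5>0, V: 2>-4) and is removed.
Row s3 is eliminated: s5 beats it against every remaining column (I: 3>0, II: 6>2, III: 4>-1, IV: 5>-4, V: 2>-3).
Column II is eliminated: I beats it against every remaining row (s1: 8>-5, s4: 4>-4, s5: 9>6).
For Player 2, I strictly dominates IV on the remaining rows (s1: 8>0, s4: 4>1, s5: 9>6); eliminate IV.
Among the remaining strategies, none is strictly dominated by another pure strategy of the same player, so the elimination stops.
Surviving strategies — Player 1: {s1, s4, s5}; Player 2: {I, III, V}.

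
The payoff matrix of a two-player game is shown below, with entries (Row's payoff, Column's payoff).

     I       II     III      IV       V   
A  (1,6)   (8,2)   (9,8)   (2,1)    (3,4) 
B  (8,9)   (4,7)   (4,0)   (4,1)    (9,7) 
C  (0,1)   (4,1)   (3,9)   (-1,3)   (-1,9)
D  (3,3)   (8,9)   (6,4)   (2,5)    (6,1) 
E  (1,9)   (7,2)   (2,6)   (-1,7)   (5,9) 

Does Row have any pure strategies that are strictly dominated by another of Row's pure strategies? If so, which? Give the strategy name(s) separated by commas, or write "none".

A: no other strategy beats it everywhere (B at II (8>4); C at I (1>0); D at II (8=8); E at I (1=1)).
Nothing dominates B: A at I (8>1); C at I (8>0); D at I (8>3); E at I (8>1).
C: dominated, since A does at least as well everywhere (I: 1>0, II: 8>4, III: 9>3, IV: 2>-1, V: 3>-1).
D: no other strategy beats it everywhere (A at I (3>1); B at II (8>4); C at I (3>0); E at I (3>1)).
E: dominated, since D does at least as well everywhere (I: 3>1, II: 8>7, III: 6>2, IV: 2>-1, V: 6>5).

C, E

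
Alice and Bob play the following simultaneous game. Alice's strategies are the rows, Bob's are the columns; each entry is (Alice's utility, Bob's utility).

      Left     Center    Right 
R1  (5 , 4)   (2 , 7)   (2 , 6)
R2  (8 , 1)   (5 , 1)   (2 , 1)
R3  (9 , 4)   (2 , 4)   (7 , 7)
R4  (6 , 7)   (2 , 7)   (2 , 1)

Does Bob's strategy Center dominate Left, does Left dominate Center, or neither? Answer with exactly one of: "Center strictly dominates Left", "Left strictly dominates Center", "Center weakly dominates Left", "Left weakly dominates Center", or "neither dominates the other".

Center's payoffs vs Left's, by Alice's action — R1: 7>4, R2: 1=1, R3: 4=4, R4: 7=7.
Center is at least as good everywhere and strictly better somewhere (tied only at R2, R3, R4), so Center weakly but not strictly dominates Left.

Center weakly dominates Left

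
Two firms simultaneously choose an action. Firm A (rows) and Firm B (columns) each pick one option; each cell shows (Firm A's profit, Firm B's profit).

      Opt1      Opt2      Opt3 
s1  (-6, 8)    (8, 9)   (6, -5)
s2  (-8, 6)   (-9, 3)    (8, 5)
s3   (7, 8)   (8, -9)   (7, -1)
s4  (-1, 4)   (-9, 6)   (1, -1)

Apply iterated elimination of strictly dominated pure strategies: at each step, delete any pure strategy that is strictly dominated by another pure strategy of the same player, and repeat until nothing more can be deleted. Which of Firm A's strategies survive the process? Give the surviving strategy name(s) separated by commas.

Row s4 is eliminated: s3 beats it against every remaining column (Opt1: 7>-1, Opt2: 8>-9, Opt3: 7>1).
Column Opt3 is eliminated: Opt1 beats it against every remaining row (s1: 8>-5, s2: 6>5, s3: 8>-1).
Row s2 is eliminated: s1 beats it against every remaining column (Opt1: -6>-8, Opt2: 8>-9).
Among the remaining strategies, none is strictly dominated by another pure strategy of the same player, so the elimination stops.
Surviving strategies — Firm A: {s1, s3}; Firm B: {Opt1, Opt2}.

s1, s3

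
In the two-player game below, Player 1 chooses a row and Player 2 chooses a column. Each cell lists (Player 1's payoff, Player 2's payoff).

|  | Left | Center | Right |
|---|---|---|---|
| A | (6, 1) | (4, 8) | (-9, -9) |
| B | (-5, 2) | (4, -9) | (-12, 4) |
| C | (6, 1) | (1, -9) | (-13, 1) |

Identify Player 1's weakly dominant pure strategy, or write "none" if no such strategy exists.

A vs B: Left: 6>-5, Center: 4=4, Right: -9>-12.
A vs C: Left: 6=6, Center: 4>1, Right: -9>-13.
A is at least as good as every other strategy against every opponent action, so it is weakly dominant.

A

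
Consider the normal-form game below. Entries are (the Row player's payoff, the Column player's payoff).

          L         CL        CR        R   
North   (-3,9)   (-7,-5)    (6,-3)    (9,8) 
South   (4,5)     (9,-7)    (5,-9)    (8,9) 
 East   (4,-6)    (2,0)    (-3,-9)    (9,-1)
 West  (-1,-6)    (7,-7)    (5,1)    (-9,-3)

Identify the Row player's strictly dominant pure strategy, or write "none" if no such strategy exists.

none

North fails to dominate South at L (-3<4).
South fails to dominate North at CR (5<6).
East fails to dominate North at CR (-3<6).
West fails to dominate North at CR (5<6).
No single strategy dominates all the others.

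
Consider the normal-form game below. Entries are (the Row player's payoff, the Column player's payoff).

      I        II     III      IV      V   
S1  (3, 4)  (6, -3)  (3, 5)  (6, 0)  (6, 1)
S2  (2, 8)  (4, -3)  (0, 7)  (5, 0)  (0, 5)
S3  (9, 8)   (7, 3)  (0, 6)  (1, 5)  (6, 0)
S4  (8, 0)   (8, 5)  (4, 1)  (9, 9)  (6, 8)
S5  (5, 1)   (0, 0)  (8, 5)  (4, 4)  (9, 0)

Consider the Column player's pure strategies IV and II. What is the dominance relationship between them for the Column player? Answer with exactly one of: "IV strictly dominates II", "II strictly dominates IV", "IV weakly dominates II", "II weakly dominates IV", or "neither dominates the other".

IV's payoffs vs II's, by the Row player's action — S1: 0>-3, S2: 0>-3, S3: 5>3, S4: 9>5, S5: 4>0.
IV gives a strictly higher payoff against every action of the Row player, so IV strictly dominates II.

IV strictly dominates II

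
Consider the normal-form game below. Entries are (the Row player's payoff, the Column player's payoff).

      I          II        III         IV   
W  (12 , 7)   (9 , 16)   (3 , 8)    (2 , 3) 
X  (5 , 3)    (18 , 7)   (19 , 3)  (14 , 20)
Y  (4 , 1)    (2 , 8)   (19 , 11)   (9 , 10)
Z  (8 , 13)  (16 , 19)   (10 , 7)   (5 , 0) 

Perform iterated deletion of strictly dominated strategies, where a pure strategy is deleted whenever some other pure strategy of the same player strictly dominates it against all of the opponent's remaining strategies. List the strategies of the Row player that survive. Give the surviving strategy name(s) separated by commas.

For the Column player, II strictly dominates I on the remaining rows (W: 16>7, X: 7>3, Y: 8>1, Z: 19>13); eliminate I.
The Row player's strategy W is strictly dominated by X (II: 18>9, III: 19>3, IV: 14>2) and is removed.
Row Z is eliminated: X beats it against every remaining column (II: 18>16, III: 19>10, IV: 14>5).
For the Column player, IV strictly dominates II on the remaining rows (X: 20>7, Y: 10>8); eliminate II.
Among the remaining strategies, none is strictly dominated by another pure strategy of the same player, so the elimination stops.
Surviving strategies — the Row player: {X, Y}; the Column player: {III, IV}.

X, Y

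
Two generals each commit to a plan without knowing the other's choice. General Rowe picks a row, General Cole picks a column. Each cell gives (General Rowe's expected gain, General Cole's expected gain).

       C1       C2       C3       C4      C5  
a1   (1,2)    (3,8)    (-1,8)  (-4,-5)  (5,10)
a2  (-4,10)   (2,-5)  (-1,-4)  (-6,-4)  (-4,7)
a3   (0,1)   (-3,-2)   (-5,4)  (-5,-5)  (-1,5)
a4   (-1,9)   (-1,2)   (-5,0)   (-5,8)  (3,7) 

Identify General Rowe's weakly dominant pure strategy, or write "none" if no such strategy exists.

a1

a1 vs a2: C1: 1>-4, C2: 3>2, C3: -1=-1, C4: -4>-6, C5: 5>-4.
a1 vs a3: C1: 1>0, C2: 3>-3, C3: -1>-5, C4: -4>-5, C5: 5>-1.
a1 vs a4: C1: 1>-1, C2: 3>-1, C3: -1>-5, C4: -4>-5, C5: 5>3.
a1 is at least as good as every other strategy against every opponent action, so it is weakly dominant.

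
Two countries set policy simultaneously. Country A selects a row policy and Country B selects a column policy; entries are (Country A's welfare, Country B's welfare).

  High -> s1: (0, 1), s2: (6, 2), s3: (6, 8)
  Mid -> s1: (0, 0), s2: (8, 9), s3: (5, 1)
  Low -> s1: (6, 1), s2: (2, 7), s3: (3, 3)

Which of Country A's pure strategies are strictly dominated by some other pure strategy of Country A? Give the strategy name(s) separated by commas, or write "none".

Nothing dominates High: Mid at s1 (0=0); Low at s2 (6>2).
Mid: no other strategy beats it everywhere (High at s1 (0=0); Low at s2 (8>2)).
Nothing dominates Low: High at s1 (6>0); Mid at s1 (6>0).

none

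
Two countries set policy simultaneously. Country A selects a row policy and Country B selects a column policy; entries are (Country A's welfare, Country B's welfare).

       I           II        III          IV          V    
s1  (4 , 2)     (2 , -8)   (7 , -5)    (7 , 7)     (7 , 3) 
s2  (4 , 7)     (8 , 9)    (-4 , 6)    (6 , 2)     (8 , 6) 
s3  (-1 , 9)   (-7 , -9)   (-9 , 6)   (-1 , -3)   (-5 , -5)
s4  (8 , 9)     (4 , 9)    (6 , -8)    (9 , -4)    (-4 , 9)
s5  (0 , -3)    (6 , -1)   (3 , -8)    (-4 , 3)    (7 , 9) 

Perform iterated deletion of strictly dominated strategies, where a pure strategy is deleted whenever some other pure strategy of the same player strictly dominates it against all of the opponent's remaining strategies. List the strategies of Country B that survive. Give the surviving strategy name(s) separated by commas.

I, II, IV, V

Row s3 is eliminated: s1 beats it against every remaining column (I: 4>-1, II: 2>-7, III: 7>-9, IV: 7>-1, V: 7>-5).
Column III is eliminated: I beats it against every remaining row (s1: 2>-5, s2: 7>6, s4: 9>-8, s5: -3>-8).
Country A's strategy s5 is strictly dominated by s2 (I: 4>0, II: 8>6, IV: 6>-4, V: 8>7) and is removed.
Among the remaining strategies, none is strictly dominated by another pure strategy of the same player, so the elimination stops.
Surviving strategies — Country A: {s1, s2, s4}; Country B: {I, II, IV, V}.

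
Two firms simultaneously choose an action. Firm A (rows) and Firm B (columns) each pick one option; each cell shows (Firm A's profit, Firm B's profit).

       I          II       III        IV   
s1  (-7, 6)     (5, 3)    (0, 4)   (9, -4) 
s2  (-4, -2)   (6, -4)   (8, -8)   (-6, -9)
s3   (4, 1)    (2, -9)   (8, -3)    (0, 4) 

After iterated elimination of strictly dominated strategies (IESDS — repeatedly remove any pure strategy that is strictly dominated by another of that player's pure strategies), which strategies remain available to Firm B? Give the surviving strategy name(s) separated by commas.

For Firm B, I strictly dominates II on the remaining rows (s1: 6>3, s2: -2>-4, s3: 1>-9); eliminate II.
Column III is eliminated: I beats it against every remaining row (s1: 6>4, s2: -2>-8, s3: 1>-3).
Row s2 is eliminated: s3 beats it against every remaining column (I: 4>-4, IV: 0>-6).
Among the remaining strategies, none is strictly dominated by another pure strategy of the same player, so the elimination stops.
Surviving strategies — Firm A: {s1, s3}; Firm B: {I, IV}.

I, IV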